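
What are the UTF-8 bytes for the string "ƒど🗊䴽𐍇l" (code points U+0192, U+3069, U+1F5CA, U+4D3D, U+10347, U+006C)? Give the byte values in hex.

C6 92 E3 81 A9 F0 9F 97 8A E4 B4 BD F0 90 8D 87 6C

U+0192: 2-byte form → C6 92.
U+3069: 3-byte form → E3 81 A9.
U+1F5CA: 4-byte form → F0 9F 97 8A.
U+4D3D: 3-byte form → E4 B4 BD.
U+10347: 4-byte form → F0 90 8D 87.
U+006C: 1-byte form → 6C.
Concatenated (17 bytes): C6 92 E3 81 A9 F0 9F 97 8A E4 B4 BD F0 90 8D 87 6C.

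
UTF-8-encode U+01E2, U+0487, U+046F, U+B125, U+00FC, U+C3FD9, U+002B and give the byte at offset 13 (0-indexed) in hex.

U+01E2 → 2-byte form C7 A2 at offsets 0–1.
U+0487 → 2-byte form D2 87 at offsets 2–3.
U+046F → 2-byte form D1 AF at offsets 4–5.
U+B125 → 3-byte form EB 84 A5 at offsets 6–8.
U+00FC → 2-byte form C3 BC at offsets 9–10.
U+C3FD9 → 4-byte form F3 83 BF 99 at offsets 11–14.
Offset 13 falls in char 6's range; it's byte 3 of F3 83 BF 99 = 0xBF.

0xBF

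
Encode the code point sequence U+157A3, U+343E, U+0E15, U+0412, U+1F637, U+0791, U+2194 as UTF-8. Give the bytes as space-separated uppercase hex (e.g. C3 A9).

F0 95 9E A3 E3 90 BE E0 B8 95 D0 92 F0 9F 98 B7 DE 91 E2 86 94

U+157A3: 4-byte form → F0 95 9E A3.
U+343E: 3-byte form → E3 90 BE.
U+0E15: 3-byte form → E0 B8 95.
U+0412: 2-byte form → D0 92.
U+1F637: 4-byte form → F0 9F 98 B7.
U+0791: 2-byte form → DE 91.
U+2194: 3-byte form → E2 86 94.
Concatenated (21 bytes): F0 95 9E A3 E3 90 BE E0 B8 95 D0 92 F0 9F 98 B7 DE 91 E2 86 94.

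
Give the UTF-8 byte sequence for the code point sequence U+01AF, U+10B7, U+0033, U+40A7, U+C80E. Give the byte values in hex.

C6 AF E1 82 B7 33 E4 82 A7 EC A0 8E

U+01AF: 2-byte form → C6 AF.
U+10B7: 3-byte form → E1 82 B7.
U+0033: 1-byte form → 33.
U+40A7: 3-byte form → E4 82 A7.
U+C80E: 3-byte form → EC A0 8E.
Concatenated (12 bytes): C6 AF E1 82 B7 33 E4 82 A7 EC A0 8E.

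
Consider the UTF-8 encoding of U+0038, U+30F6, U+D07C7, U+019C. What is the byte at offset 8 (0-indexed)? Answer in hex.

0xC6

U+0038 → 1-byte form 38 at offsets 0–0.
U+30F6 → 3-byte form E3 83 B6 at offsets 1–3.
U+D07C7 → 4-byte form F3 90 9F 87 at offsets 4–7.
U+019C → 2-byte form C6 9C at offsets 8–9.
Offset 8 falls in char 4's range; it's byte 1 of C6 9C = 0xC6.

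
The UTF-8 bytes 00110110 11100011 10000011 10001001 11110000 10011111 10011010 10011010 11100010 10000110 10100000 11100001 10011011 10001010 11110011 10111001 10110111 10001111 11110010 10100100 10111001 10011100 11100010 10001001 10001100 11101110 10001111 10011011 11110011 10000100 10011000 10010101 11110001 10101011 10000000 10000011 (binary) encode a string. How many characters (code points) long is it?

Byte at offset 0: 0x36 = 00110110 → 1-byte char (#1). Advance 1.
Byte at offset 1: 0xE3 = 11100011 → 3-byte char (#2). Advance 3.
Byte at offset 4: 0xF0 = 11110000 → 4-byte char (#3). Advance 4.
Byte at offset 8: 0xE2 = 11100010 → 3-byte char (#4). Advance 3.
Byte at offset 11: 0xE1 = 11100001 → 3-byte char (#5). Advance 3.
Byte at offset 14: 0xF3 = 11110011 → 4-byte char (#6). Advance 4.
Byte at offset 18: 0xF2 = 11110010 → 4-byte char (#7). Advance 4.
Byte at offset 22: 0xE2 = 11100010 → 3-byte char (#8). Advance 3.
Byte at offset 25: 0xEE = 11101110 → 3-byte char (#9). Advance 3.
Byte at offset 28: 0xF3 = 11110011 → 4-byte char (#10). Advance 4.
Byte at offset 32: 0xF1 = 11110001 → 4-byte char (#11). Advance 4.
Reached end at offset 36 after 11 code points.

11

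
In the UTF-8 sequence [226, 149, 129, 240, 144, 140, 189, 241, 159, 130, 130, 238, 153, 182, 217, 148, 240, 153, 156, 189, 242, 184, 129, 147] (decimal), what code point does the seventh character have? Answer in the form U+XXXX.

U+B8053

Offset 0: leading byte 0xE2 = 11100010 → 3-byte char #1 = E2 95 81.
Offset 3: leading byte 0xF0 = 11110000 → 4-byte char #2 = F0 90 8C BD.
Offset 7: leading byte 0xF1 = 11110001 → 4-byte char #3 = F1 9F 82 82.
Offset 11: leading byte 0xEE = 11101110 → 3-byte char #4 = EE 99 B6.
Offset 14: leading byte 0xD9 = 11011001 → 2-byte char #5 = D9 94.
Offset 16: leading byte 0xF0 = 11110000 → 4-byte char #6 = F0 99 9C BD.
Offset 20: leading byte 0xF2 = 11110010 → 4-byte char #7 = F2 B8 81 93.
Leading byte 0xF2 = 11110010 matches 11110xxx → 4-byte sequence.
Byte 1: 0xF2 = 11110010, payload 010 (3 bits).
Byte 2: 0xB8 = 10111000 (10xxxxxx ✓), payload 111000.
Byte 3: 0x81 = 10000001 (10xxxxxx ✓), payload 000001.
Byte 4: 0x93 = 10010011 (10xxxxxx ✓), payload 010011.
Concatenate: 010111000000001010011 = 0xB8053 (21 bits → U+B8053).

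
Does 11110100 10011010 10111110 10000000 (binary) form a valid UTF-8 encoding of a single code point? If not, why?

invalid (encodes a value above U+10FFFF)

Leading byte 0xF4 = 11110100 → 4-byte form.
Payload = 0x11AF80, which exceeds U+10FFFF, the maximum Unicode code point. (Leading bytes F5–FF, or F4 followed by ≥ 0x90, are invalid.)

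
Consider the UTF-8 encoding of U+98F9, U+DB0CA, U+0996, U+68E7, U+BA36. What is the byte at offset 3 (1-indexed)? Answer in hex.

1-indexed offset 3 is 0-indexed offset 2.
U+98F9 → 3-byte form E9 A3 B9 at offsets 0–2.
Offset 2 falls in char 1's range; it's byte 3 of E9 A3 B9 = 0xB9.

0xB9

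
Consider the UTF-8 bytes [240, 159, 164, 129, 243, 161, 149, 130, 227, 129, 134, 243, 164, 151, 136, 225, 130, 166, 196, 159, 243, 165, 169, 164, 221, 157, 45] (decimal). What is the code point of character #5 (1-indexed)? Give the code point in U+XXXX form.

U+10A6

Offset 0: leading byte 0xF0 = 11110000 → 4-byte char #1 = F0 9F A4 81.
Offset 4: leading byte 0xF3 = 11110011 → 4-byte char #2 = F3 A1 95 82.
Offset 8: leading byte 0xE3 = 11100011 → 3-byte char #3 = E3 81 86.
Offset 11: leading byte 0xF3 = 11110011 → 4-byte char #4 = F3 A4 97 88.
Offset 15: leading byte 0xE1 = 11100001 → 3-byte char #5 = E1 82 A6.
Leading byte 0xE1 = 11100001 matches 1110xxxx → 3-byte sequence.
Byte 1: 0xE1 = 11100001, payload 0001 (4 bits).
Byte 2: 0x82 = 10000010 (10xxxxxx ✓), payload 000010.
Byte 3: 0xA6 = 10100110 (10xxxxxx ✓), payload 100110.
Concatenate: 0001000010100110 = 0x10A6 (16 bits → U+10A6).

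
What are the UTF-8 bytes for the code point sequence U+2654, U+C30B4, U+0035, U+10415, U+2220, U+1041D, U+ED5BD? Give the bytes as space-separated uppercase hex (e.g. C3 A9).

E2 99 94 F3 83 82 B4 35 F0 90 90 95 E2 88 A0 F0 90 90 9D F3 AD 96 BD

U+2654: 3-byte form → E2 99 94.
U+C30B4: 4-byte form → F3 83 82 B4.
U+0035: 1-byte form → 35.
U+10415: 4-byte form → F0 90 90 95.
U+2220: 3-byte form → E2 88 A0.
U+1041D: 4-byte form → F0 90 90 9D.
U+ED5BD: 4-byte form → F3 AD 96 BD.
Concatenated (23 bytes): E2 99 94 F3 83 82 B4 35 F0 90 90 95 E2 88 A0 F0 90 90 9D F3 AD 96 BD.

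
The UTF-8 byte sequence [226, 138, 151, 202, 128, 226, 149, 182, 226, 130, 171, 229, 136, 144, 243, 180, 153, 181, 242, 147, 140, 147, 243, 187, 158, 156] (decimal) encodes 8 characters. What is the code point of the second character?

Offset 0: leading byte 0xE2 = 11100010 → 3-byte char #1 = E2 8A 97.
Offset 3: leading byte 0xCA = 11001010 → 2-byte char #2 = CA 80.
Leading byte 0xCA = 11001010 matches 110xxxxx → 2-byte sequence.
Byte 1: 0xCA = 11001010, payload 01010 (5 bits).
Byte 2: 0x80 = 10000000 (10xxxxxx ✓), payload 000000.
Concatenate: 01010000000 = 0x280 (11 bits → U+0280).

U+0280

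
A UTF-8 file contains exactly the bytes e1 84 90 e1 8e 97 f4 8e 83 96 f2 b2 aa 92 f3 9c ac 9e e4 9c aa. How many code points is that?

Byte at offset 0: 0xE1 = 11100001 → 3-byte char (#1). Advance 3.
Byte at offset 3: 0xE1 = 11100001 → 3-byte char (#2). Advance 3.
Byte at offset 6: 0xF4 = 11110100 → 4-byte char (#3). Advance 4.
Byte at offset 10: 0xF2 = 11110010 → 4-byte char (#4). Advance 4.
Byte at offset 14: 0xF3 = 11110011 → 4-byte char (#5). Advance 4.
Byte at offset 18: 0xE4 = 11100100 → 3-byte char (#6). Advance 3.
Reached end at offset 21 after 6 code points.

6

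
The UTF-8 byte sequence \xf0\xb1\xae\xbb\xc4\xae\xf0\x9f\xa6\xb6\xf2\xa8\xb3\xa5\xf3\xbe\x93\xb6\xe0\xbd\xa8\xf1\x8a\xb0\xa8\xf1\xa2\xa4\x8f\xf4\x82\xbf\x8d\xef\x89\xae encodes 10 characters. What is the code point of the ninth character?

Offset 0: leading byte 0xF0 = 11110000 → 4-byte char #1 = F0 B1 AE BB.
Offset 4: leading byte 0xC4 = 11000100 → 2-byte char #2 = C4 AE.
Offset 6: leading byte 0xF0 = 11110000 → 4-byte char #3 = F0 9F A6 B6.
Offset 10: leading byte 0xF2 = 11110010 → 4-byte char #4 = F2 A8 B3 A5.
Offset 14: leading byte 0xF3 = 11110011 → 4-byte char #5 = F3 BE 93 B6.
Offset 18: leading byte 0xE0 = 11100000 → 3-byte char #6 = E0 BD A8.
Offset 21: leading byte 0xF1 = 11110001 → 4-byte char #7 = F1 8A B0 A8.
Offset 25: leading byte 0xF1 = 11110001 → 4-byte char #8 = F1 A2 A4 8F.
Offset 29: leading byte 0xF4 = 11110100 → 4-byte char #9 = F4 82 BF 8D.
Leading byte 0xF4 = 11110100 matches 11110xxx → 4-byte sequence.
Byte 1: 0xF4 = 11110100, payload 100 (3 bits).
Byte 2: 0x82 = 10000010 (10xxxxxx ✓), payload 000010.
Byte 3: 0xBF = 10111111 (10xxxxxx ✓), payload 111111.
Byte 4: 0x8D = 10001101 (10xxxxxx ✓), payload 001101.
Concatenate: 100000010111111001101 = 0x102FCD (21 bits → U+102FCD).

U+102FCD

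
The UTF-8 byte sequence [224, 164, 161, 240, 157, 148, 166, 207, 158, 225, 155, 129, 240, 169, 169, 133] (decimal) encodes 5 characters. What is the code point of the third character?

U+03DE

Offset 0: leading byte 0xE0 = 11100000 → 3-byte char #1 = E0 A4 A1.
Offset 3: leading byte 0xF0 = 11110000 → 4-byte char #2 = F0 9D 94 A6.
Offset 7: leading byte 0xCF = 11001111 → 2-byte char #3 = CF 9E.
Leading byte 0xCF = 11001111 matches 110xxxxx → 2-byte sequence.
Byte 1: 0xCF = 11001111, payload 01111 (5 bits).
Byte 2: 0x9E = 10011110 (10xxxxxx ✓), payload 011110.
Concatenate: 01111011110 = 0x3DE (11 bits → U+03DE).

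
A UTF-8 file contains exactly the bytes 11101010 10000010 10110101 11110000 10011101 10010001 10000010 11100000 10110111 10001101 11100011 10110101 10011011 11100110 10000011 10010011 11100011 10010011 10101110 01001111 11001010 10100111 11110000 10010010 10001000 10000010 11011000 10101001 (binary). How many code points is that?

10

Byte at offset 0: 0xEA = 11101010 → 3-byte char (#1). Advance 3.
Byte at offset 3: 0xF0 = 11110000 → 4-byte char (#2). Advance 4.
Byte at offset 7: 0xE0 = 11100000 → 3-byte char (#3). Advance 3.
Byte at offset 10: 0xE3 = 11100011 → 3-byte char (#4). Advance 3.
Byte at offset 13: 0xE6 = 11100110 → 3-byte char (#5). Advance 3.
Byte at offset 16: 0xE3 = 11100011 → 3-byte char (#6). Advance 3.
Byte at offset 19: 0x4F = 01001111 → 1-byte char (#7). Advance 1.
Byte at offset 20: 0xCA = 11001010 → 2-byte char (#8). Advance 2.
Byte at offset 22: 0xF0 = 11110000 → 4-byte char (#9). Advance 4.
Byte at offset 26: 0xD8 = 11011000 → 2-byte char (#10). Advance 2.
Reached end at offset 28 after 10 code points.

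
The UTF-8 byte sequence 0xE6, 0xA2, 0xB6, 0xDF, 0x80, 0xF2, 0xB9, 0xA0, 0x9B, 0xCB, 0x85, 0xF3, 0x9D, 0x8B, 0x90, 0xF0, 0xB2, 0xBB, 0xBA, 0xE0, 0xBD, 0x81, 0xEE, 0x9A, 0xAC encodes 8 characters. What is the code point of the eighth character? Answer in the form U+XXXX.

Offset 0: leading byte 0xE6 = 11100110 → 3-byte char #1 = E6 A2 B6.
Offset 3: leading byte 0xDF = 11011111 → 2-byte char #2 = DF 80.
Offset 5: leading byte 0xF2 = 11110010 → 4-byte char #3 = F2 B9 A0 9B.
Offset 9: leading byte 0xCB = 11001011 → 2-byte char #4 = CB 85.
Offset 11: leading byte 0xF3 = 11110011 → 4-byte char #5 = F3 9D 8B 90.
Offset 15: leading byte 0xF0 = 11110000 → 4-byte char #6 = F0 B2 BB BA.
Offset 19: leading byte 0xE0 = 11100000 → 3-byte char #7 = E0 BD 81.
Offset 22: leading byte 0xEE = 11101110 → 3-byte char #8 = EE 9A AC.
Leading byte 0xEE = 11101110 matches 1110xxxx → 3-byte sequence.
Byte 1: 0xEE = 11101110, payload 1110 (4 bits).
Byte 2: 0x9A = 10011010 (10xxxxxx ✓), payload 011010.
Byte 3: 0xAC = 10101100 (10xxxxxx ✓), payload 101100.
Concatenate: 1110011010101100 = 0xE6AC (16 bits → U+E6AC).

U+E6AC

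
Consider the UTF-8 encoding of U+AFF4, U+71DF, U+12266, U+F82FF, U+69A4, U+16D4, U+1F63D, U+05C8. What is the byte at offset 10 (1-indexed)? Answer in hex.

1-indexed offset 10 is 0-indexed offset 9.
U+AFF4 → 3-byte form EA BF B4 at offsets 0–2.
U+71DF → 3-byte form E7 87 9F at offsets 3–5.
U+12266 → 4-byte form F0 92 89 A6 at offsets 6–9.
Offset 9 falls in char 3's range; it's byte 4 of F0 92 89 A6 = 0xA6.

0xA6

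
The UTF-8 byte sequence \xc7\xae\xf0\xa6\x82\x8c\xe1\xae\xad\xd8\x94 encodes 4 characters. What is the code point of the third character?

U+1BAD

Offset 0: leading byte 0xC7 = 11000111 → 2-byte char #1 = C7 AE.
Offset 2: leading byte 0xF0 = 11110000 → 4-byte char #2 = F0 A6 82 8C.
Offset 6: leading byte 0xE1 = 11100001 → 3-byte char #3 = E1 AE AD.
Leading byte 0xE1 = 11100001 matches 1110xxxx → 3-byte sequence.
Byte 1: 0xE1 = 11100001, payload 0001 (4 bits).
Byte 2: 0xAE = 10101110 (10xxxxxx ✓), payload 101110.
Byte 3: 0xAD = 10101101 (10xxxxxx ✓), payload 101101.
Concatenate: 0001101110101101 = 0x1BAD (16 bits → U+1BAD).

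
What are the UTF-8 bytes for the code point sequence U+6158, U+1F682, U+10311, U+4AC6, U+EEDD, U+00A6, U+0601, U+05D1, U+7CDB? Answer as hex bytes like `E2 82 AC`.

E6 85 98 F0 9F 9A 82 F0 90 8C 91 E4 AB 86 EE BB 9D C2 A6 D8 81 D7 91 E7 B3 9B

U+6158: 3-byte form → E6 85 98.
U+1F682: 4-byte form → F0 9F 9A 82.
U+10311: 4-byte form → F0 90 8C 91.
U+4AC6: 3-byte form → E4 AB 86.
U+EEDD: 3-byte form → EE BB 9D.
U+00A6: 2-byte form → C2 A6.
U+0601: 2-byte form → D8 81.
U+05D1: 2-byte form → D7 91.
U+7CDB: 3-byte form → E7 B3 9B.
Concatenated (26 bytes): E6 85 98 F0 9F 9A 82 F0 90 8C 91 E4 AB 86 EE BB 9D C2 A6 D8 81 D7 91 E7 B3 9B.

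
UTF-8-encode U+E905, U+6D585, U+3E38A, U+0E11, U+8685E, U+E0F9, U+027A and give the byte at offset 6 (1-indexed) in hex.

0x96

1-indexed offset 6 is 0-indexed offset 5.
U+E905 → 3-byte form EE A4 85 at offsets 0–2.
U+6D585 → 4-byte form F1 AD 96 85 at offsets 3–6.
Offset 5 falls in char 2's range; it's byte 3 of F1 AD 96 85 = 0x96.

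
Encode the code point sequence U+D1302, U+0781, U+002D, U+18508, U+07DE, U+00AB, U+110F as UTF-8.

F3 91 8C 82 DE 81 2D F0 98 94 88 DF 9E C2 AB E1 84 8F

U+D1302: 4-byte form → F3 91 8C 82.
U+0781: 2-byte form → DE 81.
U+002D: 1-byte form → 2D.
U+18508: 4-byte form → F0 98 94 88.
U+07DE: 2-byte form → DF 9E.
U+00AB: 2-byte form → C2 AB.
U+110F: 3-byte form → E1 84 8F.
Concatenated (18 bytes): F3 91 8C 82 DE 81 2D F0 98 94 88 DF 9E C2 AB E1 84 8F.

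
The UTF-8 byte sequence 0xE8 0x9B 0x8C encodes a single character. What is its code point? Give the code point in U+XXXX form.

U+86CC

Leading byte 0xE8 = 11101000 matches 1110xxxx → 3-byte sequence.
Byte 1: 0xE8 = 11101000, payload 1000 (4 bits).
Byte 2: 0x9B = 10011011 (10xxxxxx ✓), payload 011011.
Byte 3: 0x8C = 10001100 (10xxxxxx ✓), payload 001100.
Concatenate: 1000011011001100 = 0x86CC (16 bits → U+86CC).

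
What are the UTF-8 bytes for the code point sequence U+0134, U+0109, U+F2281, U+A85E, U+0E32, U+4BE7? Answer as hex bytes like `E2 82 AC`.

C4 B4 C4 89 F3 B2 8A 81 EA A1 9E E0 B8 B2 E4 AF A7

U+0134: 2-byte form → C4 B4.
U+0109: 2-byte form → C4 89.
U+F2281: 4-byte form → F3 B2 8A 81.
U+A85E: 3-byte form → EA A1 9E.
U+0E32: 3-byte form → E0 B8 B2.
U+4BE7: 3-byte form → E4 AF A7.
Concatenated (17 bytes): C4 B4 C4 89 F3 B2 8A 81 EA A1 9E E0 B8 B2 E4 AF A7.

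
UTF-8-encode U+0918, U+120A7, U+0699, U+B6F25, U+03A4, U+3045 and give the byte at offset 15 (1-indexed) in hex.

0xA4

1-indexed offset 15 is 0-indexed offset 14.
U+0918 → 3-byte form E0 A4 98 at offsets 0–2.
U+120A7 → 4-byte form F0 92 82 A7 at offsets 3–6.
U+0699 → 2-byte form DA 99 at offsets 7–8.
U+B6F25 → 4-byte form F2 B6 BC A5 at offsets 9–12.
U+03A4 → 2-byte form CE A4 at offsets 13–14.
Offset 14 falls in char 5's range; it's byte 2 of CE A4 = 0xA4.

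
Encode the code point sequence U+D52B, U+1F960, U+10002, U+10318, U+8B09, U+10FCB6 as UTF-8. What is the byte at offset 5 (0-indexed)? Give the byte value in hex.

0xA5

U+D52B → 3-byte form ED 94 AB at offsets 0–2.
U+1F960 → 4-byte form F0 9F A5 A0 at offsets 3–6.
Offset 5 falls in char 2's range; it's byte 3 of F0 9F A5 A0 = 0xA5.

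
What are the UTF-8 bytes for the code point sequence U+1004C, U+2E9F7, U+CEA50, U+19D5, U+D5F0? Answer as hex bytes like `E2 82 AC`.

F0 90 81 8C F0 AE A7 B7 F3 8E A9 90 E1 A7 95 ED 97 B0

U+1004C: 4-byte form → F0 90 81 8C.
U+2E9F7: 4-byte form → F0 AE A7 B7.
U+CEA50: 4-byte form → F3 8E A9 90.
U+19D5: 3-byte form → E1 A7 95.
U+D5F0: 3-byte form → ED 97 B0.
Concatenated (18 bytes): F0 90 81 8C F0 AE A7 B7 F3 8E A9 90 E1 A7 95 ED 97 B0.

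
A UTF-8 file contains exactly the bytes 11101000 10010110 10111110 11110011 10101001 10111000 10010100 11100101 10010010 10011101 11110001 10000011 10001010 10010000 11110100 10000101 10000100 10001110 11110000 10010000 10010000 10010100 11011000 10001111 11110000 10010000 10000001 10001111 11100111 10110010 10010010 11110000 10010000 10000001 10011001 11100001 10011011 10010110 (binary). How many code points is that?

Byte at offset 0: 0xE8 = 11101000 → 3-byte char (#1). Advance 3.
Byte at offset 3: 0xF3 = 11110011 → 4-byte char (#2). Advance 4.
Byte at offset 7: 0xE5 = 11100101 → 3-byte char (#3). Advance 3.
Byte at offset 10: 0xF1 = 11110001 → 4-byte char (#4). Advance 4.
Byte at offset 14: 0xF4 = 11110100 → 4-byte char (#5). Advance 4.
Byte at offset 18: 0xF0 = 11110000 → 4-byte char (#6). Advance 4.
Byte at offset 22: 0xD8 = 11011000 → 2-byte char (#7). Advance 2.
Byte at offset 24: 0xF0 = 11110000 → 4-byte char (#8). Advance 4.
Byte at offset 28: 0xE7 = 11100111 → 3-byte char (#9). Advance 3.
Byte at offset 31: 0xF0 = 11110000 → 4-byte char (#10). Advance 4.
Byte at offset 35: 0xE1 = 11100001 → 3-byte char (#11). Advance 3.
Reached end at offset 38 after 11 code points.

11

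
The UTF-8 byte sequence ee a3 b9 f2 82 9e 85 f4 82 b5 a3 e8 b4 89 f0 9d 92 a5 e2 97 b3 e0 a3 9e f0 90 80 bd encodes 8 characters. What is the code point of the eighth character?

U+1003D

Offset 0: leading byte 0xEE = 11101110 → 3-byte char #1 = EE A3 B9.
Offset 3: leading byte 0xF2 = 11110010 → 4-byte char #2 = F2 82 9E 85.
Offset 7: leading byte 0xF4 = 11110100 → 4-byte char #3 = F4 82 B5 A3.
Offset 11: leading byte 0xE8 = 11101000 → 3-byte char #4 = E8 B4 89.
Offset 14: leading byte 0xF0 = 11110000 → 4-byte char #5 = F0 9D 92 A5.
Offset 18: leading byte 0xE2 = 11100010 → 3-byte char #6 = E2 97 B3.
Offset 21: leading byte 0xE0 = 11100000 → 3-byte char #7 = E0 A3 9E.
Offset 24: leading byte 0xF0 = 11110000 → 4-byte char #8 = F0 90 80 BD.
Leading byte 0xF0 = 11110000 matches 11110xxx → 4-byte sequence.
Byte 1: 0xF0 = 11110000, payload 000 (3 bits).
Byte 2: 0x90 = 10010000 (10xxxxxx ✓), payload 010000.
Byte 3: 0x80 = 10000000 (10xxxxxx ✓), payload 000000.
Byte 4: 0xBD = 10111101 (10xxxxxx ✓), payload 111101.
Concatenate: 000010000000000111101 = 0x1003D (21 bits → U+1003D).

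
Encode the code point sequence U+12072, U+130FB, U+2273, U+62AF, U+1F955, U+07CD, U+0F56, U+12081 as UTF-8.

U+12072: 4-byte form → F0 92 81 B2.
U+130FB: 4-byte form → F0 93 83 BB.
U+2273: 3-byte form → E2 89 B3.
U+62AF: 3-byte form → E6 8A AF.
U+1F955: 4-byte form → F0 9F A5 95.
U+07CD: 2-byte form → DF 8D.
U+0F56: 3-byte form → E0 BD 96.
U+12081: 4-byte form → F0 92 82 81.
Concatenated (27 bytes): F0 92 81 B2 F0 93 83 BB E2 89 B3 E6 8A AF F0 9F A5 95 DF 8D E0 BD 96 F0 92 82 81.

F0 92 81 B2 F0 93 83 BB E2 89 B3 E6 8A AF F0 9F A5 95 DF 8D E0 BD 96 F0 92 82 81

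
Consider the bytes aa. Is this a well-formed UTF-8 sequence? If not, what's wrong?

invalid (continuation byte with no leading byte)

Byte 0xAA = 10101010 has the form 10xxxxxx — a continuation byte — but there is no preceding leading byte.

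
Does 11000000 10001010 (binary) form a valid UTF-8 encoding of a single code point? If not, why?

Leading byte 0xC0 = 11000000 → 2-byte form.
Continuation bytes all match 10xxxxxx. Payload decodes to 0xA.
But 0xA < 0x80, the minimum for a 2-byte sequence — this is an overlong encoding.

invalid (overlong encoding)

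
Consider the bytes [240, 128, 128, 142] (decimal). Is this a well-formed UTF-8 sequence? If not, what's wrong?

invalid (overlong encoding)

Leading byte 0xF0 = 11110000 → 4-byte form.
Continuation bytes all match 10xxxxxx. Payload decodes to 0xE.
But 0xE < 0x10000, the minimum for a 4-byte sequence — this is an overlong encoding.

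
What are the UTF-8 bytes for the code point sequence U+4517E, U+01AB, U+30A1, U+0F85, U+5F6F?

F1 85 85 BE C6 AB E3 82 A1 E0 BE 85 E5 BD AF

U+4517E: 4-byte form → F1 85 85 BE.
U+01AB: 2-byte form → C6 AB.
U+30A1: 3-byte form → E3 82 A1.
U+0F85: 3-byte form → E0 BE 85.
U+5F6F: 3-byte form → E5 BD AF.
Concatenated (15 bytes): F1 85 85 BE C6 AB E3 82 A1 E0 BE 85 E5 BD AF.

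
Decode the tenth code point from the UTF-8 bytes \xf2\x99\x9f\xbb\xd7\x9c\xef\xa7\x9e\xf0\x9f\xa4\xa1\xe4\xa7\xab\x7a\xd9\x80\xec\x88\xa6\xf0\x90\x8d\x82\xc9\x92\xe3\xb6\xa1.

U+0252

Offset 0: leading byte 0xF2 = 11110010 → 4-byte char #1 = F2 99 9F BB.
Offset 4: leading byte 0xD7 = 11010111 → 2-byte char #2 = D7 9C.
Offset 6: leading byte 0xEF = 11101111 → 3-byte char #3 = EF A7 9E.
Offset 9: leading byte 0xF0 = 11110000 → 4-byte char #4 = F0 9F A4 A1.
Offset 13: leading byte 0xE4 = 11100100 → 3-byte char #5 = E4 A7 AB.
Offset 16: leading byte 0x7A = 01111010 → 1-byte char #6 = 7A.
Offset 17: leading byte 0xD9 = 11011001 → 2-byte char #7 = D9 80.
Offset 19: leading byte 0xEC = 11101100 → 3-byte char #8 = EC 88 A6.
Offset 22: leading byte 0xF0 = 11110000 → 4-byte char #9 = F0 90 8D 82.
Offset 26: leading byte 0xC9 = 11001001 → 2-byte char #10 = C9 92.
Leading byte 0xC9 = 11001001 matches 110xxxxx → 2-byte sequence.
Byte 1: 0xC9 = 11001001, payload 01001 (5 bits).
Byte 2: 0x92 = 10010010 (10xxxxxx ✓), payload 010010.
Concatenate: 01001010010 = 0x252 (11 bits → U+0252).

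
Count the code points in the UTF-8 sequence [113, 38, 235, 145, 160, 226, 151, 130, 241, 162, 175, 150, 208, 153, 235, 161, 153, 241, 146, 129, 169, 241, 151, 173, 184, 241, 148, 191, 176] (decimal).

10

Byte at offset 0: 0x71 = 01110001 → 1-byte char (#1). Advance 1.
Byte at offset 1: 0x26 = 00100110 → 1-byte char (#2). Advance 1.
Byte at offset 2: 0xEB = 11101011 → 3-byte char (#3). Advance 3.
Byte at offset 5: 0xE2 = 11100010 → 3-byte char (#4). Advance 3.
Byte at offset 8: 0xF1 = 11110001 → 4-byte char (#5). Advance 4.
Byte at offset 12: 0xD0 = 11010000 → 2-byte char (#6). Advance 2.
Byte at offset 14: 0xEB = 11101011 → 3-byte char (#7). Advance 3.
Byte at offset 17: 0xF1 = 11110001 → 4-byte char (#8). Advance 4.
Byte at offset 21: 0xF1 = 11110001 → 4-byte char (#9). Advance 4.
Byte at offset 25: 0xF1 = 11110001 → 4-byte char (#10). Advance 4.
Reached end at offset 29 after 10 code points.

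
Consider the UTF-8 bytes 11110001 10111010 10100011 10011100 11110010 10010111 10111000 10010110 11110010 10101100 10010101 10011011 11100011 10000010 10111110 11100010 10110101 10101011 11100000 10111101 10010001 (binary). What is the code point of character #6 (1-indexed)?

U+0F51

Offset 0: leading byte 0xF1 = 11110001 → 4-byte char #1 = F1 BA A3 9C.
Offset 4: leading byte 0xF2 = 11110010 → 4-byte char #2 = F2 97 B8 96.
Offset 8: leading byte 0xF2 = 11110010 → 4-byte char #3 = F2 AC 95 9B.
Offset 12: leading byte 0xE3 = 11100011 → 3-byte char #4 = E3 82 BE.
Offset 15: leading byte 0xE2 = 11100010 → 3-byte char #5 = E2 B5 AB.
Offset 18: leading byte 0xE0 = 11100000 → 3-byte char #6 = E0 BD 91.
Leading byte 0xE0 = 11100000 matches 1110xxxx → 3-byte sequence.
Byte 1: 0xE0 = 11100000, payload 0000 (4 bits).
Byte 2: 0xBD = 10111101 (10xxxxxx ✓), payload 111101.
Byte 3: 0x91 = 10010001 (10xxxxxx ✓), payload 010001.
Concatenate: 0000111101010001 = 0xF51 (16 bits → U+0F51).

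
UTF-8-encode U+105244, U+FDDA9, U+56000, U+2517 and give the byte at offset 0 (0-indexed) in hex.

0xF4

U+105244 → 4-byte form F4 85 89 84 at offsets 0–3.
Offset 0 falls in char 1's range; it's byte 1 of F4 85 89 84 = 0xF4.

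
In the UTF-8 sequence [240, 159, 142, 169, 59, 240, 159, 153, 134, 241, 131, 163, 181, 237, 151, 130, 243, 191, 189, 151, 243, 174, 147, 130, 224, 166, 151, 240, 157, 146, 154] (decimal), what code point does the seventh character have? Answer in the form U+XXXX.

U+EE4C2

Offset 0: leading byte 0xF0 = 11110000 → 4-byte char #1 = F0 9F 8E A9.
Offset 4: leading byte 0x3B = 00111011 → 1-byte char #2 = 3B.
Offset 5: leading byte 0xF0 = 11110000 → 4-byte char #3 = F0 9F 99 86.
Offset 9: leading byte 0xF1 = 11110001 → 4-byte char #4 = F1 83 A3 B5.
Offset 13: leading byte 0xED = 11101101 → 3-byte char #5 = ED 97 82.
Offset 16: leading byte 0xF3 = 11110011 → 4-byte char #6 = F3 BF BD 97.
Offset 20: leading byte 0xF3 = 11110011 → 4-byte char #7 = F3 AE 93 82.
Leading byte 0xF3 = 11110011 matches 11110xxx → 4-byte sequence.
Byte 1: 0xF3 = 11110011, payload 011 (3 bits).
Byte 2: 0xAE = 10101110 (10xxxxxx ✓), payload 101110.
Byte 3: 0x93 = 10010011 (10xxxxxx ✓), payload 010011.
Byte 4: 0x82 = 10000010 (10xxxxxx ✓), payload 000010.
Concatenate: 011101110010011000010 = 0xEE4C2 (21 bits → U+EE4C2).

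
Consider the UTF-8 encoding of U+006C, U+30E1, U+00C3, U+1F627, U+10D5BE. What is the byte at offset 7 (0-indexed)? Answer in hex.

U+006C → 1-byte form 6C at offsets 0–0.
U+30E1 → 3-byte form E3 83 A1 at offsets 1–3.
U+00C3 → 2-byte form C3 83 at offsets 4–5.
U+1F627 → 4-byte form F0 9F 98 A7 at offsets 6–9.
Offset 7 falls in char 4's range; it's byte 2 of F0 9F 98 A7 = 0x9F.

0x9F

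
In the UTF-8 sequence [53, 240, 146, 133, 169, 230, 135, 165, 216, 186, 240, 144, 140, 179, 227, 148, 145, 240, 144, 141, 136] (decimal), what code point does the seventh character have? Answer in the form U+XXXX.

U+10348

Offset 0: leading byte 0x35 = 00110101 → 1-byte char #1 = 35.
Offset 1: leading byte 0xF0 = 11110000 → 4-byte char #2 = F0 92 85 A9.
Offset 5: leading byte 0xE6 = 11100110 → 3-byte char #3 = E6 87 A5.
Offset 8: leading byte 0xD8 = 11011000 → 2-byte char #4 = D8 BA.
Offset 10: leading byte 0xF0 = 11110000 → 4-byte char #5 = F0 90 8C B3.
Offset 14: leading byte 0xE3 = 11100011 → 3-byte char #6 = E3 94 91.
Offset 17: leading byte 0xF0 = 11110000 → 4-byte char #7 = F0 90 8D 88.
Leading byte 0xF0 = 11110000 matches 11110xxx → 4-byte sequence.
Byte 1: 0xF0 = 11110000, payload 000 (3 bits).
Byte 2: 0x90 = 10010000 (10xxxxxx ✓), payload 010000.
Byte 3: 0x8D = 10001101 (10xxxxxx ✓), payload 001101.
Byte 4: 0x88 = 10001000 (10xxxxxx ✓), payload 001000.
Concatenate: 000010000001101001000 = 0x10348 (21 bits → U+10348).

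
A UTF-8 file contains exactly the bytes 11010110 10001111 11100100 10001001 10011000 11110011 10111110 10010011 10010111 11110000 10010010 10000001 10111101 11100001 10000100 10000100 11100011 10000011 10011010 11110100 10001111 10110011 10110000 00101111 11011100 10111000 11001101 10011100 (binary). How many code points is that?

10

Byte at offset 0: 0xD6 = 11010110 → 2-byte char (#1). Advance 2.
Byte at offset 2: 0xE4 = 11100100 → 3-byte char (#2). Advance 3.
Byte at offset 5: 0xF3 = 11110011 → 4-byte char (#3). Advance 4.
Byte at offset 9: 0xF0 = 11110000 → 4-byte char (#4). Advance 4.
Byte at offset 13: 0xE1 = 11100001 → 3-byte char (#5). Advance 3.
Byte at offset 16: 0xE3 = 11100011 → 3-byte char (#6). Advance 3.
Byte at offset 19: 0xF4 = 11110100 → 4-byte char (#7). Advance 4.
Byte at offset 23: 0x2F = 00101111 → 1-byte char (#8). Advance 1.
Byte at offset 24: 0xDC = 11011100 → 2-byte char (#9). Advance 2.
Byte at offset 26: 0xCD = 11001101 → 2-byte char (#10). Advance 2.
Reached end at offset 28 after 10 code points.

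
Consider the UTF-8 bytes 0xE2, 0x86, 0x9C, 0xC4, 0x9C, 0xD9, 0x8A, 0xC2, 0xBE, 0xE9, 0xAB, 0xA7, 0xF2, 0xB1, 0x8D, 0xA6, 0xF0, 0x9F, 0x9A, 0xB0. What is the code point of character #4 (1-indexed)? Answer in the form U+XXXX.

Offset 0: leading byte 0xE2 = 11100010 → 3-byte char #1 = E2 86 9C.
Offset 3: leading byte 0xC4 = 11000100 → 2-byte char #2 = C4 9C.
Offset 5: leading byte 0xD9 = 11011001 → 2-byte char #3 = D9 8A.
Offset 7: leading byte 0xC2 = 11000010 → 2-byte char #4 = C2 BE.
Leading byte 0xC2 = 11000010 matches 110xxxxx → 2-byte sequence.
Byte 1: 0xC2 = 11000010, payload 00010 (5 bits).
Byte 2: 0xBE = 10111110 (10xxxxxx ✓), payload 111110.
Concatenate: 00010111110 = 0xBE (11 bits → U+00BE).

U+00BE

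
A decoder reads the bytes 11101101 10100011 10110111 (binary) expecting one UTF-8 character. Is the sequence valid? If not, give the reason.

invalid (encodes a surrogate (U+D800–U+DFFF))

Structurally a 3-byte sequence; payload = 0xD8F7.
But 0xD8F7 is in U+D800–U+DFFF, the surrogate range. Surrogates are not Unicode scalar values and are forbidden in UTF-8.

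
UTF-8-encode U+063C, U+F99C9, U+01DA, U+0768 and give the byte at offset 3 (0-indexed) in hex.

U+063C → 2-byte form D8 BC at offsets 0–1.
U+F99C9 → 4-byte form F3 B9 A7 89 at offsets 2–5.
Offset 3 falls in char 2's range; it's byte 2 of F3 B9 A7 89 = 0xB9.

0xB9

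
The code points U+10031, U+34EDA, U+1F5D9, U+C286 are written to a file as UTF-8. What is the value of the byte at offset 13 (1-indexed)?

0xEC

1-indexed offset 13 is 0-indexed offset 12.
U+10031 → 4-byte form F0 90 80 B1 at offsets 0–3.
U+34EDA → 4-byte form F0 B4 BB 9A at offsets 4–7.
U+1F5D9 → 4-byte form F0 9F 97 99 at offsets 8–11.
U+C286 → 3-byte form EC 8A 86 at offsets 12–14.
Offset 12 falls in char 4's range; it's byte 1 of EC 8A 86 = 0xEC.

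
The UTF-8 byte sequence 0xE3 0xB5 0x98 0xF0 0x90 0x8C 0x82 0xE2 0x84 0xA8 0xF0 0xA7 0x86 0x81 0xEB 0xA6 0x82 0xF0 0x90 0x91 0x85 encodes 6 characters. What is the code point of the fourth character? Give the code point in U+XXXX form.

U+27181

Offset 0: leading byte 0xE3 = 11100011 → 3-byte char #1 = E3 B5 98.
Offset 3: leading byte 0xF0 = 11110000 → 4-byte char #2 = F0 90 8C 82.
Offset 7: leading byte 0xE2 = 11100010 → 3-byte char #3 = E2 84 A8.
Offset 10: leading byte 0xF0 = 11110000 → 4-byte char #4 = F0 A7 86 81.
Leading byte 0xF0 = 11110000 matches 11110xxx → 4-byte sequence.
Byte 1: 0xF0 = 11110000, payload 000 (3 bits).
Byte 2: 0xA7 = 10100111 (10xxxxxx ✓), payload 100111.
Byte 3: 0x86 = 10000110 (10xxxxxx ✓), payload 000110.
Byte 4: 0x81 = 10000001 (10xxxxxx ✓), payload 000001.
Concatenate: 000100111000110000001 = 0x27181 (21 bits → U+27181).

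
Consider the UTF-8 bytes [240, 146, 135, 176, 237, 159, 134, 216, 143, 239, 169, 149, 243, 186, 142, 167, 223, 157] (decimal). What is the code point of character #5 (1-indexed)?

U+FA3A7

Offset 0: leading byte 0xF0 = 11110000 → 4-byte char #1 = F0 92 87 B0.
Offset 4: leading byte 0xED = 11101101 → 3-byte char #2 = ED 9F 86.
Offset 7: leading byte 0xD8 = 11011000 → 2-byte char #3 = D8 8F.
Offset 9: leading byte 0xEF = 11101111 → 3-byte char #4 = EF A9 95.
Offset 12: leading byte 0xF3 = 11110011 → 4-byte char #5 = F3 BA 8E A7.
Leading byte 0xF3 = 11110011 matches 11110xxx → 4-byte sequence.
Byte 1: 0xF3 = 11110011, payload 011 (3 bits).
Byte 2: 0xBA = 10111010 (10xxxxxx ✓), payload 111010.
Byte 3: 0x8E = 10001110 (10xxxxxx ✓), payload 001110.
Byte 4: 0xA7 = 10100111 (10xxxxxx ✓), payload 100111.
Concatenate: 011111010001110100111 = 0xFA3A7 (21 bits → U+FA3A7).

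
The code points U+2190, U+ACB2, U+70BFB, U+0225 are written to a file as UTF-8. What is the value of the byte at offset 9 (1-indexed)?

0xAF

1-indexed offset 9 is 0-indexed offset 8.
U+2190 → 3-byte form E2 86 90 at offsets 0–2.
U+ACB2 → 3-byte form EA B2 B2 at offsets 3–5.
U+70BFB → 4-byte form F1 B0 AF BB at offsets 6–9.
Offset 8 falls in char 3's range; it's byte 3 of F1 B0 AF BB = 0xAF.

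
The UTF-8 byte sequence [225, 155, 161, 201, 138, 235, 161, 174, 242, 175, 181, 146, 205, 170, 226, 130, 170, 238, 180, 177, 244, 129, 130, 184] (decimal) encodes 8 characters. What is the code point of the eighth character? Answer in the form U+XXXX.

Offset 0: leading byte 0xE1 = 11100001 → 3-byte char #1 = E1 9B A1.
Offset 3: leading byte 0xC9 = 11001001 → 2-byte char #2 = C9 8A.
Offset 5: leading byte 0xEB = 11101011 → 3-byte char #3 = EB A1 AE.
Offset 8: leading byte 0xF2 = 11110010 → 4-byte char #4 = F2 AF B5 92.
Offset 12: leading byte 0xCD = 11001101 → 2-byte char #5 = CD AA.
Offset 14: leading byte 0xE2 = 11100010 → 3-byte char #6 = E2 82 AA.
Offset 17: leading byte 0xEE = 11101110 → 3-byte char #7 = EE B4 B1.
Offset 20: leading byte 0xF4 = 11110100 → 4-byte char #8 = F4 81 82 B8.
Leading byte 0xF4 = 11110100 matches 11110xxx → 4-byte sequence.
Byte 1: 0xF4 = 11110100, payload 100 (3 bits).
Byte 2: 0x81 = 10000001 (10xxxxxx ✓), payload 000001.
Byte 3: 0x82 = 10000010 (10xxxxxx ✓), payload 000010.
Byte 4: 0xB8 = 10111000 (10xxxxxx ✓), payload 111000.
Concatenate: 100000001000010111000 = 0x1010B8 (21 bits → U+1010B8).

U+1010B8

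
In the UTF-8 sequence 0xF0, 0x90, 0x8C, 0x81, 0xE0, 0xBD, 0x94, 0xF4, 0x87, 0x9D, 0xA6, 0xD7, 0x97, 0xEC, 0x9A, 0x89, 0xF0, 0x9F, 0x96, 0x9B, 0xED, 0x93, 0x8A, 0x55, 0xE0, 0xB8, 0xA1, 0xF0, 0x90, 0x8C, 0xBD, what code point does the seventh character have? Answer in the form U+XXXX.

U+D4CA

Offset 0: leading byte 0xF0 = 11110000 → 4-byte char #1 = F0 90 8C 81.
Offset 4: leading byte 0xE0 = 11100000 → 3-byte char #2 = E0 BD 94.
Offset 7: leading byte 0xF4 = 11110100 → 4-byte char #3 = F4 87 9D A6.
Offset 11: leading byte 0xD7 = 11010111 → 2-byte char #4 = D7 97.
Offset 13: leading byte 0xEC = 11101100 → 3-byte char #5 = EC 9A 89.
Offset 16: leading byte 0xF0 = 11110000 → 4-byte char #6 = F0 9F 96 9B.
Offset 20: leading byte 0xED = 11101101 → 3-byte char #7 = ED 93 8A.
Leading byte 0xED = 11101101 matches 1110xxxx → 3-byte sequence.
Byte 1: 0xED = 11101101, payload 1101 (4 bits).
Byte 2: 0x93 = 10010011 (10xxxxxx ✓), payload 010011.
Byte 3: 0x8A = 10001010 (10xxxxxx ✓), payload 001010.
Concatenate: 1101010011001010 = 0xD4CA (16 bits → U+D4CA).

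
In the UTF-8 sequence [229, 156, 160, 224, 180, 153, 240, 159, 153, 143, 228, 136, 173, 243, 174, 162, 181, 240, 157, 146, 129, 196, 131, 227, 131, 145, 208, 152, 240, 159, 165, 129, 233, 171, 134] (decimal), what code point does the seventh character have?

U+0103

Offset 0: leading byte 0xE5 = 11100101 → 3-byte char #1 = E5 9C A0.
Offset 3: leading byte 0xE0 = 11100000 → 3-byte char #2 = E0 B4 99.
Offset 6: leading byte 0xF0 = 11110000 → 4-byte char #3 = F0 9F 99 8F.
Offset 10: leading byte 0xE4 = 11100100 → 3-byte char #4 = E4 88 AD.
Offset 13: leading byte 0xF3 = 11110011 → 4-byte char #5 = F3 AE A2 B5.
Offset 17: leading byte 0xF0 = 11110000 → 4-byte char #6 = F0 9D 92 81.
Offset 21: leading byte 0xC4 = 11000100 → 2-byte char #7 = C4 83.
Leading byte 0xC4 = 11000100 matches 110xxxxx → 2-byte sequence.
Byte 1: 0xC4 = 11000100, payload 00100 (5 bits).
Byte 2: 0x83 = 10000011 (10xxxxxx ✓), payload 000011.
Concatenate: 00100000011 = 0x103 (11 bits → U+0103).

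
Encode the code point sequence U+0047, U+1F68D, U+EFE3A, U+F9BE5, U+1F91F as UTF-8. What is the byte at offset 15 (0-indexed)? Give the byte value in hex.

0xA4

U+0047 → 1-byte form 47 at offsets 0–0.
U+1F68D → 4-byte form F0 9F 9A 8D at offsets 1–4.
U+EFE3A → 4-byte form F3 AF B8 BA at offsets 5–8.
U+F9BE5 → 4-byte form F3 B9 AF A5 at offsets 9–12.
U+1F91F → 4-byte form F0 9F A4 9F at offsets 13–16.
Offset 15 falls in char 5's range; it's byte 3 of F0 9F A4 9F = 0xA4.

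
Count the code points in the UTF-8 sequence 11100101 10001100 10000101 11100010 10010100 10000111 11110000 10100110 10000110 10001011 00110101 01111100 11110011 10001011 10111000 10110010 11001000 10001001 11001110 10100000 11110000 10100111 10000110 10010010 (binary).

Byte at offset 0: 0xE5 = 11100101 → 3-byte char (#1). Advance 3.
Byte at offset 3: 0xE2 = 11100010 → 3-byte char (#2). Advance 3.
Byte at offset 6: 0xF0 = 11110000 → 4-byte char (#3). Advance 4.
Byte at offset 10: 0x35 = 00110101 → 1-byte char (#4). Advance 1.
Byte at offset 11: 0x7C = 01111100 → 1-byte char (#5). Advance 1.
Byte at offset 12: 0xF3 = 11110011 → 4-byte char (#6). Advance 4.
Byte at offset 16: 0xC8 = 11001000 → 2-byte char (#7). Advance 2.
Byte at offset 18: 0xCE = 11001110 → 2-byte char (#8). Advance 2.
Byte at offset 20: 0xF0 = 11110000 → 4-byte char (#9). Advance 4.
Reached end at offset 24 after 9 code points.

9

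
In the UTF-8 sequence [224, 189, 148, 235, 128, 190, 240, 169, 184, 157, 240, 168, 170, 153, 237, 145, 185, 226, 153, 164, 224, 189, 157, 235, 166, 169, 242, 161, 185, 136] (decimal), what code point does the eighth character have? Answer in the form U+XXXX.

Offset 0: leading byte 0xE0 = 11100000 → 3-byte char #1 = E0 BD 94.
Offset 3: leading byte 0xEB = 11101011 → 3-byte char #2 = EB 80 BE.
Offset 6: leading byte 0xF0 = 11110000 → 4-byte char #3 = F0 A9 B8 9D.
Offset 10: leading byte 0xF0 = 11110000 → 4-byte char #4 = F0 A8 AA 99.
Offset 14: leading byte 0xED = 11101101 → 3-byte char #5 = ED 91 B9.
Offset 17: leading byte 0xE2 = 11100010 → 3-byte char #6 = E2 99 A4.
Offset 20: leading byte 0xE0 = 11100000 → 3-byte char #7 = E0 BD 9D.
Offset 23: leading byte 0xEB = 11101011 → 3-byte char #8 = EB A6 A9.
Leading byte 0xEB = 11101011 matches 1110xxxx → 3-byte sequence.
Byte 1: 0xEB = 11101011, payload 1011 (4 bits).
Byte 2: 0xA6 = 10100110 (10xxxxxx ✓), payload 100110.
Byte 3: 0xA9 = 10101001 (10xxxxxx ✓), payload 101001.
Concatenate: 1011100110101001 = 0xB9A9 (16 bits → U+B9A9).

U+B9A9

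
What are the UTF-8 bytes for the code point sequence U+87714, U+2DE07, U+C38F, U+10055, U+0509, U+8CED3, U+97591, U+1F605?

U+87714: 4-byte form → F2 87 9C 94.
U+2DE07: 4-byte form → F0 AD B8 87.
U+C38F: 3-byte form → EC 8E 8F.
U+10055: 4-byte form → F0 90 81 95.
U+0509: 2-byte form → D4 89.
U+8CED3: 4-byte form → F2 8C BB 93.
U+97591: 4-byte form → F2 97 96 91.
U+1F605: 4-byte form → F0 9F 98 85.
Concatenated (29 bytes): F2 87 9C 94 F0 AD B8 87 EC 8E 8F F0 90 81 95 D4 89 F2 8C BB 93 F2 97 96 91 F0 9F 98 85.

F2 87 9C 94 F0 AD B8 87 EC 8E 8F F0 90 81 95 D4 89 F2 8C BB 93 F2 97 96 91 F0 9F 98 85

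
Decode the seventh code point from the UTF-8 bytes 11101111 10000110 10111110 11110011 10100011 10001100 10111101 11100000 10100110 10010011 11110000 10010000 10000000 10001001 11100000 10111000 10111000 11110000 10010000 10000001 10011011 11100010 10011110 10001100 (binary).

U+278C

Offset 0: leading byte 0xEF = 11101111 → 3-byte char #1 = EF 86 BE.
Offset 3: leading byte 0xF3 = 11110011 → 4-byte char #2 = F3 A3 8C BD.
Offset 7: leading byte 0xE0 = 11100000 → 3-byte char #3 = E0 A6 93.
Offset 10: leading byte 0xF0 = 11110000 → 4-byte char #4 = F0 90 80 89.
Offset 14: leading byte 0xE0 = 11100000 → 3-byte char #5 = E0 B8 B8.
Offset 17: leading byte 0xF0 = 11110000 → 4-byte char #6 = F0 90 81 9B.
Offset 21: leading byte 0xE2 = 11100010 → 3-byte char #7 = E2 9E 8C.
Leading byte 0xE2 = 11100010 matches 1110xxxx → 3-byte sequence.
Byte 1: 0xE2 = 11100010, payload 0010 (4 bits).
Byte 2: 0x9E = 10011110 (10xxxxxx ✓), payload 011110.
Byte 3: 0x8C = 10001100 (10xxxxxx ✓), payload 001100.
Concatenate: 0010011110001100 = 0x278C (16 bits → U+278C).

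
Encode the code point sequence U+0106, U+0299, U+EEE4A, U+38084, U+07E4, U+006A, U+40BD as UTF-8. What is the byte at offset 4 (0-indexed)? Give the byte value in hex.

U+0106 → 2-byte form C4 86 at offsets 0–1.
U+0299 → 2-byte form CA 99 at offsets 2–3.
U+EEE4A → 4-byte form F3 AE B9 8A at offsets 4–7.
Offset 4 falls in char 3's range; it's byte 1 of F3 AE B9 8A = 0xF3.

0xF3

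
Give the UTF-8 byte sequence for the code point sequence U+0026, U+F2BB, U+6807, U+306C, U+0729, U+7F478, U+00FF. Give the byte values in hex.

U+0026: 1-byte form → 26.
U+F2BB: 3-byte form → EF 8A BB.
U+6807: 3-byte form → E6 A0 87.
U+306C: 3-byte form → E3 81 AC.
U+0729: 2-byte form → DC A9.
U+7F478: 4-byte form → F1 BF 91 B8.
U+00FF: 2-byte form → C3 BF.
Concatenated (18 bytes): 26 EF 8A BB E6 A0 87 E3 81 AC DC A9 F1 BF 91 B8 C3 BF.

26 EF 8A BB E6 A0 87 E3 81 AC DC A9 F1 BF 91 B8 C3 BF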